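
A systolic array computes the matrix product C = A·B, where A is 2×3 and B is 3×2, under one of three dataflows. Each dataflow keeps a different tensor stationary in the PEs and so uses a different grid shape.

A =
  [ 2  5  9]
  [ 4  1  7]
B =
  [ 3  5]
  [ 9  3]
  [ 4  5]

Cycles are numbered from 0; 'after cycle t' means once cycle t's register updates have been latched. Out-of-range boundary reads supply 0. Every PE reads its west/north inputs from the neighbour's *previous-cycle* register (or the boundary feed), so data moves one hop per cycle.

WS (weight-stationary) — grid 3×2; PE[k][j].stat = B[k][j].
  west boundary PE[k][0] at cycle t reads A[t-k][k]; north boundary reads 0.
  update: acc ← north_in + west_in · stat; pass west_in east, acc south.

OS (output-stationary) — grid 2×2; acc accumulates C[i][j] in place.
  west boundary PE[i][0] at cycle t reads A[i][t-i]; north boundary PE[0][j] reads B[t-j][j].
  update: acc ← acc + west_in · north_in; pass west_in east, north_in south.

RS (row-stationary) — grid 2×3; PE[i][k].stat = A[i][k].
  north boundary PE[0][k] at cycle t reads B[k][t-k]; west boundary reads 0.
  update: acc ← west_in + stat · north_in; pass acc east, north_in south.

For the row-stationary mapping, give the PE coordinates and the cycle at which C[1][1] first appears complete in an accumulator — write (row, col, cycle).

(row, col, cycle) = (1, 2, 4)

Under RS, C[1][1] lands at PE[1][2]:
  [0] (1,2) acc=0 (h:0 v:0)
  [1] (1,2) acc=0 (h:0 v:0)
  [2] (1,2) acc=0 (h:0 v:0)
  [3] (1,2) acc=49 (h:49 v:4)
  [4] (1,2) acc=58 (h:58 v:5)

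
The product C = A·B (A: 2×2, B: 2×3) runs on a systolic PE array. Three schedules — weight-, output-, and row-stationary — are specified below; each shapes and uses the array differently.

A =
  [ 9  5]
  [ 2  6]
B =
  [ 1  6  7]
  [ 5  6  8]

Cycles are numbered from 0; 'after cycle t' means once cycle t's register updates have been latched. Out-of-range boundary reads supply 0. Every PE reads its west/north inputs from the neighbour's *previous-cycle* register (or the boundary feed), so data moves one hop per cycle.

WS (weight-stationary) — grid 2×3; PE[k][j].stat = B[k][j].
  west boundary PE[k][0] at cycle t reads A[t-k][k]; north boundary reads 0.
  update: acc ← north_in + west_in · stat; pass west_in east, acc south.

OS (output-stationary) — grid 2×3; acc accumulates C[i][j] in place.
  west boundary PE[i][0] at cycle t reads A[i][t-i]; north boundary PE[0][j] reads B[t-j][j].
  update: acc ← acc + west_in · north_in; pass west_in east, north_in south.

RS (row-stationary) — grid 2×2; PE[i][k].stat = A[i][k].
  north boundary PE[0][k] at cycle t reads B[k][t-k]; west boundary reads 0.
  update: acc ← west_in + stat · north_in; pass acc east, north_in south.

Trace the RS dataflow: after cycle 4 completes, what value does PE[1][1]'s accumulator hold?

PE[1][1].acc = 62

RS on a 2×2 grid — tracing PE[1][1] and its feeders:
  after 0 — PE[0][1] acc=0, pass-E 0, pass-S 0
  after 0 — PE[1][0] acc=0, pass-E 0, pass-S 0
  after 0 — PE[1][1] acc=0, pass-E 0, pass-S 0
  after 1 — PE[0][1] acc=34, pass-E 34, pass-S 5
  after 1 — PE[1][0] acc=2, pass-E 2, pass-S 1
  after 1 — PE[1][1] acc=0, pass-E 0, pass-S 0
  after 2 — PE[0][1] acc=84, pass-E 84, pass-S 6
  after 2 — PE[1][0] acc=12, pass-E 12, pass-S 6
  after 2 — PE[1][1] acc=32, pass-E 32, pass-S 5
  after 3 — PE[0][1] acc=103, pass-E 103, pass-S 8
  after 3 — PE[1][0] acc=14, pass-E 14, pass-S 7
  after 3 — PE[1][1] acc=48, pass-E 48, pass-S 6
  after 4 — PE[0][1] acc=0, pass-E 0, pass-S 0
  after 4 — PE[1][0] acc=0, pass-E 0, pass-S 0
  after 4 — PE[1][1] acc=62, pass-E 62, pass-S 8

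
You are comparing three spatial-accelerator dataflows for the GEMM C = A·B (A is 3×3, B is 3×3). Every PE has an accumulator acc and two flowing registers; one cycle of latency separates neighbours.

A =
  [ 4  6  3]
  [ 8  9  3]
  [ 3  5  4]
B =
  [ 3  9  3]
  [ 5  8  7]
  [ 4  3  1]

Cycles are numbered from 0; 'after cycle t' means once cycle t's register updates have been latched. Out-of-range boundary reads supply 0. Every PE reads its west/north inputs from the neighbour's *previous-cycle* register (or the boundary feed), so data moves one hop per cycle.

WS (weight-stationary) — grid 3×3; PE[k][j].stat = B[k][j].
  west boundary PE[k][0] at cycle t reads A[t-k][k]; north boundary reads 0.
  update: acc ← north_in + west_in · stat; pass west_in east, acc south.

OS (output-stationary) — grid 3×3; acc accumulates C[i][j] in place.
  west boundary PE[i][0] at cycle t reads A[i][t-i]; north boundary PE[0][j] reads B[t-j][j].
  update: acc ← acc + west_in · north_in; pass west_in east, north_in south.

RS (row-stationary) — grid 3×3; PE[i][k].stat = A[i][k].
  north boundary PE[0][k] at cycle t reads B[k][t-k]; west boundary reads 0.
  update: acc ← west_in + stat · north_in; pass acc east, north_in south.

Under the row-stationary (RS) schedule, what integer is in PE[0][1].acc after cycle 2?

PE[0][1].acc = 84

RS (3×3). Following PE[0][1] plus its west/north inputs:
  t=0 PE[0][0]: acc=12 h=12 v=3
  t=0 PE[0][1]: acc=0 h=0 v=0
  t=1 PE[0][0]: acc=36 h=36 v=9
  t=1 PE[0][1]: acc=42 h=42 v=5
  t=2 PE[0][0]: acc=12 h=12 v=3
  t=2 PE[0][1]: acc=84 h=84 v=8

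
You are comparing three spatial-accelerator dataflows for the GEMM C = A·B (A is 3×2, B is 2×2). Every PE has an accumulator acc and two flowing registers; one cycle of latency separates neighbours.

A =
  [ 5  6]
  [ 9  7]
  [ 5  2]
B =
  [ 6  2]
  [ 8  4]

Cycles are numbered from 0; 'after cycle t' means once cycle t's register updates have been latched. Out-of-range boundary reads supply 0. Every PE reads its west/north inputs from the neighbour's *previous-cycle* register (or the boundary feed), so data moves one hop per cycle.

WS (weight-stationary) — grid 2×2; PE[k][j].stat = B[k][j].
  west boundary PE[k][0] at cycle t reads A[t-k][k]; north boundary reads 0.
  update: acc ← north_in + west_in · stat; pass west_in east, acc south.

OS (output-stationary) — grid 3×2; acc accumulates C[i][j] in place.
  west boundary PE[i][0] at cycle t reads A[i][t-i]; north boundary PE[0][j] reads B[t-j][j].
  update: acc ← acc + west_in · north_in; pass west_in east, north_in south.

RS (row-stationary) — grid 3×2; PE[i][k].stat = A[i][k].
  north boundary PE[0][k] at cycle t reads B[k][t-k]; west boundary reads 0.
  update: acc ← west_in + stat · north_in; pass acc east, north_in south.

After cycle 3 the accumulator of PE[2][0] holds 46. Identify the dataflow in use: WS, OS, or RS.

— WS: 2×2 array has no PE[2][0].
OS [3×2] PE[2][0] across cycles:
  step 0 · PE2,0: acc=0; fwd→0 fwd↓0
  step 1 · PE2,0: acc=0; fwd→0 fwd↓0
  step 2 · PE2,0: acc=30; fwd→5 fwd↓6
  step 3 · PE2,0: acc=46; fwd→2 fwd↓8
RS [3×2] PE[2][0] across cycles:
  step 0 · PE2,0: acc=0; fwd→0 fwd↓0
  step 1 · PE2,0: acc=0; fwd→0 fwd↓0
  step 2 · PE2,0: acc=30; fwd→30 fwd↓6
  step 3 · PE2,0: acc=10; fwd→10 fwd↓2

dataflow = OS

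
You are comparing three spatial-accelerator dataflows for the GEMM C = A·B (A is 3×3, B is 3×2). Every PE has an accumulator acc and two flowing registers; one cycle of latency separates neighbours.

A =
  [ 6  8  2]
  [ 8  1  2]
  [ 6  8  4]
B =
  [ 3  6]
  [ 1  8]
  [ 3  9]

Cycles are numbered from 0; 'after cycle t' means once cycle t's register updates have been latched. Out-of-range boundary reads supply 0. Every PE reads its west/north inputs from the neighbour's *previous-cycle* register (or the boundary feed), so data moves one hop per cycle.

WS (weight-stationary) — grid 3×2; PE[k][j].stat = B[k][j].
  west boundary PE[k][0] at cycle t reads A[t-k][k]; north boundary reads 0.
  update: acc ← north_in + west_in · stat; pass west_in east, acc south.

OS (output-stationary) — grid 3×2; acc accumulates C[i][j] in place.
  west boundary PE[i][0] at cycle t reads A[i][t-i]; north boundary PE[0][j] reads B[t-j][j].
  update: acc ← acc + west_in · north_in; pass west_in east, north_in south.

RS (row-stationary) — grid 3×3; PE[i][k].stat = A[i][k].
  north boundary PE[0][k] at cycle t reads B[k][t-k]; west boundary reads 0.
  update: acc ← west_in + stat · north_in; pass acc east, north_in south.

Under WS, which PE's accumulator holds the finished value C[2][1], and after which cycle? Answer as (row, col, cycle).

WS — PE[2][1] is where C[2][1] collects:
  [0] (2,1) acc=0 (h:0 v:0)
  [1] (2,1) acc=0 (h:0 v:0)
  [2] (2,1) acc=0 (h:0 v:0)
  [3] (2,1) acc=118 (h:2 v:118)
  [4] (2,1) acc=74 (h:2 v:74)
  [5] (2,1) acc=136 (h:4 v:136)

(row, col, cycle) = (2, 1, 5)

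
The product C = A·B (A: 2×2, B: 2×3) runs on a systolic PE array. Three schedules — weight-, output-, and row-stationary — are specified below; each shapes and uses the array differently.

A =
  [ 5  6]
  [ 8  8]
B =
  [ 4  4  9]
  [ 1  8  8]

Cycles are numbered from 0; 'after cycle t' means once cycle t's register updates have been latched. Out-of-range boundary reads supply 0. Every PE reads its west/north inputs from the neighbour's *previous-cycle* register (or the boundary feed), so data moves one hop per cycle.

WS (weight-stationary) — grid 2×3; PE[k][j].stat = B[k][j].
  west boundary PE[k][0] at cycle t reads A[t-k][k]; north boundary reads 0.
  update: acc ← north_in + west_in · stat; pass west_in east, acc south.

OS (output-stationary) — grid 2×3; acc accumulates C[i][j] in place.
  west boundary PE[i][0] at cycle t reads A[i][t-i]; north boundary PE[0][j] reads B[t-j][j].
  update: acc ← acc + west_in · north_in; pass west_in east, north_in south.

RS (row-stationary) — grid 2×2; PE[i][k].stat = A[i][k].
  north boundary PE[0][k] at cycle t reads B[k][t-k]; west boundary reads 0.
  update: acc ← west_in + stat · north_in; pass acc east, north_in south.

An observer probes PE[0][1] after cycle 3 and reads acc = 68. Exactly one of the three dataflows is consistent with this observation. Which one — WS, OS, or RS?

dataflow = OS

WS [2×3] PE[0][1] across cycles:
  0: (0,1).acc=0  regs=<0,0>
  1: (0,1).acc=20  regs=<5,20>
  2: (0,1).acc=32  regs=<8,32>
  3: (0,1).acc=0  regs=<0,0>
OS [2×3] PE[0][1] across cycles:
  0: (0,1).acc=0  regs=<0,0>
  1: (0,1).acc=20  regs=<5,4>
  2: (0,1).acc=68  regs=<6,8>
  3: (0,1).acc=68  regs=<0,0>
RS [2×2] PE[0][1] across cycles:
  0: (0,1).acc=0  regs=<0,0>
  1: (0,1).acc=26  regs=<26,1>
  2: (0,1).acc=68  regs=<68,8>
  3: (0,1).acc=93  regs=<93,8>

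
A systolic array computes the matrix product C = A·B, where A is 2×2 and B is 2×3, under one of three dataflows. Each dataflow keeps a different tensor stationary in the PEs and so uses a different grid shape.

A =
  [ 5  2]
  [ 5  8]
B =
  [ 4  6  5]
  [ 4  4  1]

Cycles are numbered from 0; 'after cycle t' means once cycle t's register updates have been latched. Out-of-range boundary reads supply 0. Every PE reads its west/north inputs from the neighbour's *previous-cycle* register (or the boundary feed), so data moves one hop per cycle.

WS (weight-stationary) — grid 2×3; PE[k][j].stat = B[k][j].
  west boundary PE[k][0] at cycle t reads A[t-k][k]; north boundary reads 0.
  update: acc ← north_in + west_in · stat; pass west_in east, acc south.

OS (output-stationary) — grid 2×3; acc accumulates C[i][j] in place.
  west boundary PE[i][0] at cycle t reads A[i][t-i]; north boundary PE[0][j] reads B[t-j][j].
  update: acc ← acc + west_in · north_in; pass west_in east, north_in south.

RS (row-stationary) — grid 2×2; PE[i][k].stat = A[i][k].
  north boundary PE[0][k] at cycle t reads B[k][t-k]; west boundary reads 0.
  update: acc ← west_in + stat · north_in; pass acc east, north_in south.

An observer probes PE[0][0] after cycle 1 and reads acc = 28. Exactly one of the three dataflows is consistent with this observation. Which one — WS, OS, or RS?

dataflow = OS

— WS: 2×3; PE[0][0] trace:
  cycle 0: PE[0][0] → acc 20, east 5, south 20
  cycle 1: PE[0][0] → acc 20, east 5, south 20
— OS: 2×3; PE[0][0] trace:
  cycle 0: PE[0][0] → acc 20, east 5, south 4
  cycle 1: PE[0][0] → acc 28, east 2, south 4
— RS: 2×2; PE[0][0] trace:
  cycle 0: PE[0][0] → acc 20, east 20, south 4
  cycle 1: PE[0][0] → acc 30, east 30, south 6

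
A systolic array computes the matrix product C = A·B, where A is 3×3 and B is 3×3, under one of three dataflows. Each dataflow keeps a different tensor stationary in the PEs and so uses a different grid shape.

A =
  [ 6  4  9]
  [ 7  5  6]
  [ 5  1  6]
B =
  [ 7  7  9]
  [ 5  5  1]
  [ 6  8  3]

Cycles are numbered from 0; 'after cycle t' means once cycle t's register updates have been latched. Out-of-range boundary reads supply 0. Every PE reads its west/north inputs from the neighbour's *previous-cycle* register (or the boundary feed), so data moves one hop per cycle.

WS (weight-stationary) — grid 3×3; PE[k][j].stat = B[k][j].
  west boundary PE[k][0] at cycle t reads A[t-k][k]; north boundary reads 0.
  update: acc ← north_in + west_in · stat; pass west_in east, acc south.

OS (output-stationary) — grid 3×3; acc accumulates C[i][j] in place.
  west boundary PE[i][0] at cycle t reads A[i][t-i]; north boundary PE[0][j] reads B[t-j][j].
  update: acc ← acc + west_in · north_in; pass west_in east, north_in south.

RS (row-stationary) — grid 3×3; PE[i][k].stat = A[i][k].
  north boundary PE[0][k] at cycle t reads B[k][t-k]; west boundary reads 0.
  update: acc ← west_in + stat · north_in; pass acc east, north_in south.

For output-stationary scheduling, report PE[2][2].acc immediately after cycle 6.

PE[2][2].acc = 64

OS 3×3: PE[2][2] cycle-by-cycle (with neighbour feeds):
  step 0 · PE1,2: acc=0; fwd→0 fwd↓0
  step 0 · PE2,1: acc=0; fwd→0 fwd↓0
  step 0 · PE2,2: acc=0; fwd→0 fwd↓0
  step 1 · PE1,2: acc=0; fwd→0 fwd↓0
  step 1 · PE2,1: acc=0; fwd→0 fwd↓0
  step 1 · PE2,2: acc=0; fwd→0 fwd↓0
  step 2 · PE1,2: acc=0; fwd→0 fwd↓0
  step 2 · PE2,1: acc=0; fwd→0 fwd↓0
  step 2 · PE2,2: acc=0; fwd→0 fwd↓0
  step 3 · PE1,2: acc=63; fwd→7 fwd↓9
  step 3 · PE2,1: acc=35; fwd→5 fwd↓7
  step 3 · PE2,2: acc=0; fwd→0 fwd↓0
  step 4 · PE1,2: acc=68; fwd→5 fwd↓1
  step 4 · PE2,1: acc=40; fwd→1 fwd↓5
  step 4 · PE2,2: acc=45; fwd→5 fwd↓9
  step 5 · PE1,2: acc=86; fwd→6 fwd↓3
  step 5 · PE2,1: acc=88; fwd→6 fwd↓8
  step 5 · PE2,2: acc=46; fwd→1 fwd↓1
  step 6 · PE1,2: acc=86; fwd→0 fwd↓0
  step 6 · PE2,1: acc=88; fwd→0 fwd↓0
  step 6 · PE2,2: acc=64; fwd→6 fwd↓3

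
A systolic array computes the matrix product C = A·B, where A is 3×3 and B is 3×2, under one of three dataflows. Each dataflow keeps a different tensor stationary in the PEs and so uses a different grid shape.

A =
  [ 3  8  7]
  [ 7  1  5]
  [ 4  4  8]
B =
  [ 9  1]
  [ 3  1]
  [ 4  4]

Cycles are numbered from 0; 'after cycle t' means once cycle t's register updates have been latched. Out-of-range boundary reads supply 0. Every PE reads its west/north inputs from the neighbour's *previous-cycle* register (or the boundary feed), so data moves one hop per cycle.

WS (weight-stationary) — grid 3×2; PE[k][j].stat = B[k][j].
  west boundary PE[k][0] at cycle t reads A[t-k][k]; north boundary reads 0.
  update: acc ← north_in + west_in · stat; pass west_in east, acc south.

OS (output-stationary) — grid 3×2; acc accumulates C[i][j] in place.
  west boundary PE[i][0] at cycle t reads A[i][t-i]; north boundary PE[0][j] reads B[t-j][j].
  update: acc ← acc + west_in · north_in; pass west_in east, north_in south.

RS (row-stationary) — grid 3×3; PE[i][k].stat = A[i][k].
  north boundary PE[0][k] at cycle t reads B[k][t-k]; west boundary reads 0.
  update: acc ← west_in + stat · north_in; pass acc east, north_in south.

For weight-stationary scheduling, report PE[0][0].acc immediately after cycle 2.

WS on a 3×2 grid — tracing PE[0][0] and its feeders:
  [0] (0,0) acc=27 (h:3 v:27)
  [1] (0,0) acc=63 (h:7 v:63)
  [2] (0,0) acc=36 (h:4 v:36)

PE[0][0].acc = 36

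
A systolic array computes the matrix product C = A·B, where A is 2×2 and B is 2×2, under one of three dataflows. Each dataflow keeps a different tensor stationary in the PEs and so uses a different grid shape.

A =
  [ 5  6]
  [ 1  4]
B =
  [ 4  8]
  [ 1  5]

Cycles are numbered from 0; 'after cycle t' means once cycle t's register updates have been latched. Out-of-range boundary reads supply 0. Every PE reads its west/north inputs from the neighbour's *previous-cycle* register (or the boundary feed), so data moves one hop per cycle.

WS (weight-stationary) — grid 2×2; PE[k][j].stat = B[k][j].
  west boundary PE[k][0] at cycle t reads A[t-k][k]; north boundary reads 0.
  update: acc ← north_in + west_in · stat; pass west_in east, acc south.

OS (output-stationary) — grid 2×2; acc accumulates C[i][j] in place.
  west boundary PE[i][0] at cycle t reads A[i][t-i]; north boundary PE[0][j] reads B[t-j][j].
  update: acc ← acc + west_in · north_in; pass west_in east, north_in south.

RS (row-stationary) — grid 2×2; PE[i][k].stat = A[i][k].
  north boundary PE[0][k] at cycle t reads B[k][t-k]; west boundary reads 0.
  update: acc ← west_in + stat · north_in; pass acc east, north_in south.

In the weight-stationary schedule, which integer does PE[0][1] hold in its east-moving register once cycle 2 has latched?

register = 1

WS 2×2: PE[0][1] cycle-by-cycle (with neighbour feeds):
  after 0 — PE[0][0] acc=20, pass-E 5, pass-S 20
  after 0 — PE[0][1] acc=0, pass-E 0, pass-S 0
  after 1 — PE[0][0] acc=4, pass-E 1, pass-S 4
  after 1 — PE[0][1] acc=40, pass-E 5, pass-S 40
  after 2 — PE[0][0] acc=0, pass-E 0, pass-S 0
  after 2 — PE[0][1] acc=8, pass-E 1, pass-S 8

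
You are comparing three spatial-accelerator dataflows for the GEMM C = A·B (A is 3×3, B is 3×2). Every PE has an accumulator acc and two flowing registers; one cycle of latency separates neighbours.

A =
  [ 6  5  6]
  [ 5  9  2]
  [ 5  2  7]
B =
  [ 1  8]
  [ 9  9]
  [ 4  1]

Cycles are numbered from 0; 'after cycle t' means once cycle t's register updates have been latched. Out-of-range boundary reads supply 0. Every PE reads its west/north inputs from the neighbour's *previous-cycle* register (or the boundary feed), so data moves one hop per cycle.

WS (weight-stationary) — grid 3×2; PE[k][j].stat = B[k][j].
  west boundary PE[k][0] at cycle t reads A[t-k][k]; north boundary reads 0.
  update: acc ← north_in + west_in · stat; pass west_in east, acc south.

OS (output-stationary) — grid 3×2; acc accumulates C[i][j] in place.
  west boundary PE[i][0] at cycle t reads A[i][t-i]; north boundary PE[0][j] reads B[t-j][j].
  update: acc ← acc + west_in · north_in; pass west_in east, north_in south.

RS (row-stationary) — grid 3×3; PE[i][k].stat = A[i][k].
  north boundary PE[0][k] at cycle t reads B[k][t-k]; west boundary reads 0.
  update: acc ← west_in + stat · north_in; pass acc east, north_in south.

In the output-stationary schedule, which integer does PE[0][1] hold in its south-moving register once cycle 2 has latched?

OS (3×2). Following PE[0][1] plus its west/north inputs:
  after 0 — PE[0][0] acc=6, pass-E 6, pass-S 1
  after 0 — PE[0][1] acc=0, pass-E 0, pass-S 0
  after 1 — PE[0][0] acc=51, pass-E 5, pass-S 9
  after 1 — PE[0][1] acc=48, pass-E 6, pass-S 8
  after 2 — PE[0][0] acc=75, pass-E 6, pass-S 4
  after 2 — PE[0][1] acc=93, pass-E 5, pass-S 9

register = 9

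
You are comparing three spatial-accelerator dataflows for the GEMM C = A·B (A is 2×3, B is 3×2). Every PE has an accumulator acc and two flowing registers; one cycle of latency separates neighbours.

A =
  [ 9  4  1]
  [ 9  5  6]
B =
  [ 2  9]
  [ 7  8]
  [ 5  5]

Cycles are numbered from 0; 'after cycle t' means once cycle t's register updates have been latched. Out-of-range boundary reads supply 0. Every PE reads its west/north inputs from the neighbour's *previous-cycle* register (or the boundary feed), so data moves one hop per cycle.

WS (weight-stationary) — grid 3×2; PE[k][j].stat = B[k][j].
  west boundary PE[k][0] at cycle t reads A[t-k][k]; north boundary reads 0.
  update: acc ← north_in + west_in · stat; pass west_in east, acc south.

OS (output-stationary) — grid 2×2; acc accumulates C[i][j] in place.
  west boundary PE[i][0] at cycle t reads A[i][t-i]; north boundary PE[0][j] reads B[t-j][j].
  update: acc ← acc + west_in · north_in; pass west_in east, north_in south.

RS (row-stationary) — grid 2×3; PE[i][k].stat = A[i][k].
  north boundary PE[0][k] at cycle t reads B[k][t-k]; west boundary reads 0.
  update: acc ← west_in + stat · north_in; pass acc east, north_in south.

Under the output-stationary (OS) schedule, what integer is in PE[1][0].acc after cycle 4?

PE[1][0].acc = 83

OS on a 2×2 grid — tracing PE[1][0] and its feeders:
  c0 r0c0: 18 / 9 / 2
  c0 r1c0: 0 / 0 / 0
  c1 r0c0: 46 / 4 / 7
  c1 r1c0: 18 / 9 / 2
  c2 r0c0: 51 / 1 / 5
  c2 r1c0: 53 / 5 / 7
  c3 r0c0: 51 / 0 / 0
  c3 r1c0: 83 / 6 / 5
  c4 r0c0: 51 / 0 / 0
  c4 r1c0: 83 / 0 / 0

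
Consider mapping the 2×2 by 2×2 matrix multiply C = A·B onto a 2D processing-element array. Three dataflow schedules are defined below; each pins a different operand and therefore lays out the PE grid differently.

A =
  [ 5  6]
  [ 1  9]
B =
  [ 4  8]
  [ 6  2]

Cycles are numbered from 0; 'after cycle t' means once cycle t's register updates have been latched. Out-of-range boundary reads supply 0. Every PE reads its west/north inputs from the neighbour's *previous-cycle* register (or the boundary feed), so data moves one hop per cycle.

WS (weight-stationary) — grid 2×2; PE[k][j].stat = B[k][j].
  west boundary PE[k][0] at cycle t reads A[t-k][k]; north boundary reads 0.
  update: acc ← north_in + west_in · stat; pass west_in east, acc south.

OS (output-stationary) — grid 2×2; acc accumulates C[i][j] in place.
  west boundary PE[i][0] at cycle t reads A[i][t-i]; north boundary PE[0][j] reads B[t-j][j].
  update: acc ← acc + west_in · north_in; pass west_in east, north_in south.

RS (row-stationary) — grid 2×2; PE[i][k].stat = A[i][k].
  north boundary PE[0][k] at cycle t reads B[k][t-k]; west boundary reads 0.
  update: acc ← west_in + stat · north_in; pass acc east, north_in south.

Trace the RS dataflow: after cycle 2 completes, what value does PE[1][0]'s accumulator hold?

RS 2×2: PE[1][0] cycle-by-cycle (with neighbour feeds):
  [0] (0,0) acc=20 (h:20 v:4)
  [0] (1,0) acc=0 (h:0 v:0)
  [1] (0,0) acc=40 (h:40 v:8)
  [1] (1,0) acc=4 (h:4 v:4)
  [2] (0,0) acc=0 (h:0 v:0)
  [2] (1,0) acc=8 (h:8 v:8)

PE[1][0].acc = 8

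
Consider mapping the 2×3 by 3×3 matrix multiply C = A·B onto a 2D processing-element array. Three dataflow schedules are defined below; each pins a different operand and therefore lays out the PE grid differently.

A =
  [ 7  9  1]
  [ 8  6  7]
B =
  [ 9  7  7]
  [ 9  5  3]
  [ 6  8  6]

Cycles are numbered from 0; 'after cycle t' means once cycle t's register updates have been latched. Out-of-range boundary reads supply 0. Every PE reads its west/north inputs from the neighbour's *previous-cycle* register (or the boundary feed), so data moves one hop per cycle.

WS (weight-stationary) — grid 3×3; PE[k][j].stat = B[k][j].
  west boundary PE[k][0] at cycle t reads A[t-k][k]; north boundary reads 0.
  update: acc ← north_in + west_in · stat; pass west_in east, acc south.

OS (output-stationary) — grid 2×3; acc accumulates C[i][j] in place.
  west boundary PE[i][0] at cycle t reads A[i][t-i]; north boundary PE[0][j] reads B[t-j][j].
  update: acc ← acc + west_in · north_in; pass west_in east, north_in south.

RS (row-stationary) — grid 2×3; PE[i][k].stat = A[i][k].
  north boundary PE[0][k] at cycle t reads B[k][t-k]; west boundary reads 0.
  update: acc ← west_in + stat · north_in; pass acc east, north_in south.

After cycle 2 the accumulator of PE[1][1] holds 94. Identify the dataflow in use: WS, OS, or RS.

WS (3×3 grid), PE[1][1]:
  after 0 — PE[1][1] acc=0, pass-E 0, pass-S 0
  after 1 — PE[1][1] acc=0, pass-E 0, pass-S 0
  after 2 — PE[1][1] acc=94, pass-E 9, pass-S 94
OS (2×3 grid), PE[1][1]:
  after 0 — PE[1][1] acc=0, pass-E 0, pass-S 0
  after 1 — PE[1][1] acc=0, pass-E 0, pass-S 0
  after 2 — PE[1][1] acc=56, pass-E 8, pass-S 7
RS (2×3 grid), PE[1][1]:
  after 0 — PE[1][1] acc=0, pass-E 0, pass-S 0
  after 1 — PE[1][1] acc=0, pass-E 0, pass-S 0
  after 2 — PE[1][1] acc=126, pass-E 126, pass-S 9

dataflow = WS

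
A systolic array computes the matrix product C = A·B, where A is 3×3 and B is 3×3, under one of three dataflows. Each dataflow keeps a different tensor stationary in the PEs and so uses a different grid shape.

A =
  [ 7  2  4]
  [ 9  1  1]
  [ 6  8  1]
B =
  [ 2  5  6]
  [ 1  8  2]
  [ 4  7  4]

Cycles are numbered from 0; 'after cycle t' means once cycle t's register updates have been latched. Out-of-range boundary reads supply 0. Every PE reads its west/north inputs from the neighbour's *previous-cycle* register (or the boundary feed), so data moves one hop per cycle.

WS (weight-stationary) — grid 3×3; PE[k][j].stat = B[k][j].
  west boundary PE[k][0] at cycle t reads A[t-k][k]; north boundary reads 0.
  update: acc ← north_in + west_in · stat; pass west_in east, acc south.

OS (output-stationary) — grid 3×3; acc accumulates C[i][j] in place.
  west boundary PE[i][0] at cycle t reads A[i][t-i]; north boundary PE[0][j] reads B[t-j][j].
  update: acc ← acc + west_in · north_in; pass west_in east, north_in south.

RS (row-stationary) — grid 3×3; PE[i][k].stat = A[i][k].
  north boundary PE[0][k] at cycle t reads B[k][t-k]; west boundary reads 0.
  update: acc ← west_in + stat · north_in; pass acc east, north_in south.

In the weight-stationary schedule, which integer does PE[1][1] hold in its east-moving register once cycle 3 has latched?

WS 3×3: PE[1][1] cycle-by-cycle (with neighbour feeds):
  c0 r0c1: 0 / 0 / 0
  c0 r1c0: 0 / 0 / 0
  c0 r1c1: 0 / 0 / 0
  c1 r0c1: 35 / 7 / 35
  c1 r1c0: 16 / 2 / 16
  c1 r1c1: 0 / 0 / 0
  c2 r0c1: 45 / 9 / 45
  c2 r1c0: 19 / 1 / 19
  c2 r1c1: 51 / 2 / 51
  c3 r0c1: 30 / 6 / 30
  c3 r1c0: 20 / 8 / 20
  c3 r1c1: 53 / 1 / 53

register = 1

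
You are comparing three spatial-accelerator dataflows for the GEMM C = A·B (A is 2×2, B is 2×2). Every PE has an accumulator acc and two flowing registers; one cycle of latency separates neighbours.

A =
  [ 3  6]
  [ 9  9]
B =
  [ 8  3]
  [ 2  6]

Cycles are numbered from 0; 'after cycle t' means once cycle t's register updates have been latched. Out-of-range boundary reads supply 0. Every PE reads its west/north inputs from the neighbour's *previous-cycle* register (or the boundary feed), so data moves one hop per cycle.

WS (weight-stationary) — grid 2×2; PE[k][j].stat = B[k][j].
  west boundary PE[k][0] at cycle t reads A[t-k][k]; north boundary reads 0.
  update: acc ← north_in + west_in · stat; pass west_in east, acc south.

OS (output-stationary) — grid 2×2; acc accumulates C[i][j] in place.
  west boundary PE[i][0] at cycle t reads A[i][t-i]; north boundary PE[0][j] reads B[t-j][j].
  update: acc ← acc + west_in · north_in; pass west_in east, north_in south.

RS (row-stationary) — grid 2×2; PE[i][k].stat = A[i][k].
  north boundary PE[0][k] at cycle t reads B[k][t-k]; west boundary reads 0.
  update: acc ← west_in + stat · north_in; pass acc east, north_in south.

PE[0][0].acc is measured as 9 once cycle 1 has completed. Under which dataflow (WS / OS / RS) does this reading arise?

dataflow = RS

Under WS (2×2), PE[0][0]:
  cycle 0: PE[0][0] → acc 24, east 3, south 24
  cycle 1: PE[0][0] → acc 72, east 9, south 72
Under OS (2×2), PE[0][0]:
  cycle 0: PE[0][0] → acc 24, east 3, south 8
  cycle 1: PE[0][0] → acc 36, east 6, south 2
Under RS (2×2), PE[0][0]:
  cycle 0: PE[0][0] → acc 24, east 24, south 8
  cycle 1: PE[0][0] → acc 9, east 9, south 3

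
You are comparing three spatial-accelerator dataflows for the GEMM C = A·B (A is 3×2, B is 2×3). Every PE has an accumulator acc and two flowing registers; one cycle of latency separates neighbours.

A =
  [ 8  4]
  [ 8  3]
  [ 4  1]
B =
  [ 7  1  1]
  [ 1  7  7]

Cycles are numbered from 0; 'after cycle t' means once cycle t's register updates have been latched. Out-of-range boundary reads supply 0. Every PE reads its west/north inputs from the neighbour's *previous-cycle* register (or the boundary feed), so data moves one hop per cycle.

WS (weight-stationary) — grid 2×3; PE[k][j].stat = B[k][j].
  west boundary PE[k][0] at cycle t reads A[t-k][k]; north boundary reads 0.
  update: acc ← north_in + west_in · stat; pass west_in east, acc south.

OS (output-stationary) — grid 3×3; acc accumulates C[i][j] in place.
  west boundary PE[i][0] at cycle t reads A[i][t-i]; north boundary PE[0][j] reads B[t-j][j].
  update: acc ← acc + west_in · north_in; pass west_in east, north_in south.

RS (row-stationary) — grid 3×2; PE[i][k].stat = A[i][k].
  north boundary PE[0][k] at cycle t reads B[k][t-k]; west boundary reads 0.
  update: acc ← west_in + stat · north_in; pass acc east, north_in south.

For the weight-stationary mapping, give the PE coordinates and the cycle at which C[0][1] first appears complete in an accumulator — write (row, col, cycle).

(row, col, cycle) = (1, 1, 2)

WS: C[0][1] accumulates in PE[1][1]:
  cycle 0: PE[1][1] → acc 0, east 0, south 0
  cycle 1: PE[1][1] → acc 0, east 0, south 0
  cycle 2: PE[1][1] → acc 36, east 4, south 36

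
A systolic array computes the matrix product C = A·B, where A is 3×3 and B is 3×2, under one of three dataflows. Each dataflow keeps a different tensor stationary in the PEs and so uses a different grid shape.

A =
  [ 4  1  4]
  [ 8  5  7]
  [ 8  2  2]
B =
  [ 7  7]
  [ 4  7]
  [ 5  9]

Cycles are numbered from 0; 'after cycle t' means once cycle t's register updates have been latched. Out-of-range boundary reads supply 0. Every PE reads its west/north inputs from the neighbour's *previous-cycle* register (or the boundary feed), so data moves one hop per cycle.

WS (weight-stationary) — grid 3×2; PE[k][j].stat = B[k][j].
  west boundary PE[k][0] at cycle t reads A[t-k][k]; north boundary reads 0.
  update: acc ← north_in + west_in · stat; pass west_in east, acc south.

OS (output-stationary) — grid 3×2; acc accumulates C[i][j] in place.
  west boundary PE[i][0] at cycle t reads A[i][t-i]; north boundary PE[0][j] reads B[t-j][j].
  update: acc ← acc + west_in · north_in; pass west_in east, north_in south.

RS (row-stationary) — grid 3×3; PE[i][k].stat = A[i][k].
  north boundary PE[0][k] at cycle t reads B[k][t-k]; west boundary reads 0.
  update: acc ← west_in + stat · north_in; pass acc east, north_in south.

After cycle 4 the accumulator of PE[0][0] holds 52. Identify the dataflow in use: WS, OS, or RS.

dataflow = OS

WS (3×2 grid), PE[0][0]:
  0: (0,0).acc=28  regs=<4,28>
  1: (0,0).acc=56  regs=<8,56>
  2: (0,0).acc=56  regs=<8,56>
  3: (0,0).acc=0  regs=<0,0>
  4: (0,0).acc=0  regs=<0,0>
OS (3×2 grid), PE[0][0]:
  0: (0,0).acc=28  regs=<4,7>
  1: (0,0).acc=32  regs=<1,4>
  2: (0,0).acc=52  regs=<4,5>
  3: (0,0).acc=52  regs=<0,0>
  4: (0,0).acc=52  regs=<0,0>
RS (3×3 grid), PE[0][0]:
  0: (0,0).acc=28  regs=<28,7>
  1: (0,0).acc=28  regs=<28,7>
  2: (0,0).acc=0  regs=<0,0>
  3: (0,0).acc=0  regs=<0,0>
  4: (0,0).acc=0  regs=<0,0>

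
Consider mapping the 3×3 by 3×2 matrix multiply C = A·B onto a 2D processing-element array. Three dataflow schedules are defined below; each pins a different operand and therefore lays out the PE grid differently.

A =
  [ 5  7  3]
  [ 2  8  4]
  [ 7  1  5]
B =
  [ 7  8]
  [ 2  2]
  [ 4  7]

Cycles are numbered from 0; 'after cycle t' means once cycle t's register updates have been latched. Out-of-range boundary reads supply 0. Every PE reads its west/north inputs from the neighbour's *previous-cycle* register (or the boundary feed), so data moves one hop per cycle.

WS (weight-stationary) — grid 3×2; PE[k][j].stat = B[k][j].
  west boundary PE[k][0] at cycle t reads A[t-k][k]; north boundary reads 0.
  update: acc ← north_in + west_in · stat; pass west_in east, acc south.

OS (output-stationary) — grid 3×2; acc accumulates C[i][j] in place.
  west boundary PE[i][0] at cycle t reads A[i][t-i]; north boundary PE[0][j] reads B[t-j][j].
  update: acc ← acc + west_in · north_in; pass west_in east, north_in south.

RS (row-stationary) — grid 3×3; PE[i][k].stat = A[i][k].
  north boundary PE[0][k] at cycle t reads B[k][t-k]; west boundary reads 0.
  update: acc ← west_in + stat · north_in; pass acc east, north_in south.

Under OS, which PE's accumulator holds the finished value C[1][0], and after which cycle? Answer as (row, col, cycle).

(row, col, cycle) = (1, 0, 3)

OS: C[1][0] accumulates in PE[1][0]:
  cycle 0: PE[1][0] → acc 0, east 0, south 0
  cycle 1: PE[1][0] → acc 14, east 2, south 7
  cycle 2: PE[1][0] → acc 30, east 8, south 2
  cycle 3: PE[1][0] → acc 46, east 4, south 4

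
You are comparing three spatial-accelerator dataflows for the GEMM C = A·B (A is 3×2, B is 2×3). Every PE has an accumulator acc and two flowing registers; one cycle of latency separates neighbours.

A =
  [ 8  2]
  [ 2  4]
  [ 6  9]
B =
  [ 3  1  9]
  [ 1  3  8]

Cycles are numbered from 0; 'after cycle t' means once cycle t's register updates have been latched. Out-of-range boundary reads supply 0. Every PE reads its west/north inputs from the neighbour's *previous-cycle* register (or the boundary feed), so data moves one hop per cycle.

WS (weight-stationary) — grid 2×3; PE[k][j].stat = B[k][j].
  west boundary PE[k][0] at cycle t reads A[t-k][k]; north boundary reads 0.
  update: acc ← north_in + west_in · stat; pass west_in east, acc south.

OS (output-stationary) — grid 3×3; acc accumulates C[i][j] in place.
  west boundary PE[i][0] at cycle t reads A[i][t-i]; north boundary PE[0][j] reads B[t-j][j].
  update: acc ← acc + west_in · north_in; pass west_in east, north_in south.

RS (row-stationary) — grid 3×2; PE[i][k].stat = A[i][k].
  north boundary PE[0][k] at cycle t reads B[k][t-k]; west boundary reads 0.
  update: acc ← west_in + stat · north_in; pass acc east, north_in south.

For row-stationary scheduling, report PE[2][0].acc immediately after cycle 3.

Tracing RS — 3×2 array, target PE[2][0]:
  @0  [1,0]  acc 0  |  →0  ↓0
  @0  [2,0]  acc 0  |  →0  ↓0
  @1  [1,0]  acc 6  |  →6  ↓3
  @1  [2,0]  acc 0  |  →0  ↓0
  @2  [1,0]  acc 2  |  →2  ↓1
  @2  [2,0]  acc 18  |  →18  ↓3
  @3  [1,0]  acc 18  |  →18  ↓9
  @3  [2,0]  acc 6  |  →6  ↓1

PE[2][0].acc = 6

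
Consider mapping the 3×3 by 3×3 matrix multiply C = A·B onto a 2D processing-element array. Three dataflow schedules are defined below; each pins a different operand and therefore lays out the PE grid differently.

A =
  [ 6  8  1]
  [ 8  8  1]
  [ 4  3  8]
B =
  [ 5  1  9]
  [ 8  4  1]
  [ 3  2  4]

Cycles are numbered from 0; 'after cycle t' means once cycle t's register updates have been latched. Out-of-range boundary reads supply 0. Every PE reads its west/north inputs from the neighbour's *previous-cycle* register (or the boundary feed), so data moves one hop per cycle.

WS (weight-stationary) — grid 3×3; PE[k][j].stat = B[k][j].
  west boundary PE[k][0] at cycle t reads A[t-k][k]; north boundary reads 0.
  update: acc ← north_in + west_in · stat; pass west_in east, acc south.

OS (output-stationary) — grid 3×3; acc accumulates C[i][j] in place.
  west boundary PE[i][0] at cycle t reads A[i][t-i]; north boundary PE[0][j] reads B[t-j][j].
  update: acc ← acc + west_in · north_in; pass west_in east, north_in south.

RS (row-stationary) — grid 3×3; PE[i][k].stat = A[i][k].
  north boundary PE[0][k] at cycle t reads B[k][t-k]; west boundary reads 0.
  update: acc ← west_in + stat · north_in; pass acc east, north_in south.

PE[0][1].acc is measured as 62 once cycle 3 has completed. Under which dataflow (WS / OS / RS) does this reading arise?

dataflow = RS

— WS: 3×3; PE[0][1] trace:
  0: (0,1).acc=0  regs=<0,0>
  1: (0,1).acc=6  regs=<6,6>
  2: (0,1).acc=8  regs=<8,8>
  3: (0,1).acc=4  regs=<4,4>
— OS: 3×3; PE[0][1] trace:
  0: (0,1).acc=0  regs=<0,0>
  1: (0,1).acc=6  regs=<6,1>
  2: (0,1).acc=38  regs=<8,4>
  3: (0,1).acc=40  regs=<1,2>
— RS: 3×3; PE[0][1] trace:
  0: (0,1).acc=0  regs=<0,0>
  1: (0,1).acc=94  regs=<94,8>
  2: (0,1).acc=38  regs=<38,4>
  3: (0,1).acc=62  regs=<62,1>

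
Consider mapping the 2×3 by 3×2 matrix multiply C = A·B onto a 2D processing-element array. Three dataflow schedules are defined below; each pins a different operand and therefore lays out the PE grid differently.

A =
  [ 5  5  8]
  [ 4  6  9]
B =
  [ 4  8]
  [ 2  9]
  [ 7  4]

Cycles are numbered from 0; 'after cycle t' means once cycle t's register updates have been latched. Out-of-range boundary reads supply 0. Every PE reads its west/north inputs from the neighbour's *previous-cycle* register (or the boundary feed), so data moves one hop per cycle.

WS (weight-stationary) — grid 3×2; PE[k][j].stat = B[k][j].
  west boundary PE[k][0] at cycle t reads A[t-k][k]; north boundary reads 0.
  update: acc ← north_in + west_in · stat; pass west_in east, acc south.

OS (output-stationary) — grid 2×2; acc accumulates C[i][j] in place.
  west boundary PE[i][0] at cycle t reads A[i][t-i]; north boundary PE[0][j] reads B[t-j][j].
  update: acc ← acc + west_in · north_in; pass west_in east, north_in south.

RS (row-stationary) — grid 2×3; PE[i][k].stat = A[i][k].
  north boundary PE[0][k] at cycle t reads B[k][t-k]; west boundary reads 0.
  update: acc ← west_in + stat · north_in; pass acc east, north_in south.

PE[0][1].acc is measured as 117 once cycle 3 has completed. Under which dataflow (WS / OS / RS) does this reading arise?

— WS: 3×2; PE[0][1] trace:
  0: (0,1).acc=0  regs=<0,0>
  1: (0,1).acc=40  regs=<5,40>
  2: (0,1).acc=32  regs=<4,32>
  3: (0,1).acc=0  regs=<0,0>
— OS: 2×2; PE[0][1] trace:
  0: (0,1).acc=0  regs=<0,0>
  1: (0,1).acc=40  regs=<5,8>
  2: (0,1).acc=85  regs=<5,9>
  3: (0,1).acc=117  regs=<8,4>
— RS: 2×3; PE[0][1] trace:
  0: (0,1).acc=0  regs=<0,0>
  1: (0,1).acc=30  regs=<30,2>
  2: (0,1).acc=85  regs=<85,9>
  3: (0,1).acc=0  regs=<0,0>

dataflow = OS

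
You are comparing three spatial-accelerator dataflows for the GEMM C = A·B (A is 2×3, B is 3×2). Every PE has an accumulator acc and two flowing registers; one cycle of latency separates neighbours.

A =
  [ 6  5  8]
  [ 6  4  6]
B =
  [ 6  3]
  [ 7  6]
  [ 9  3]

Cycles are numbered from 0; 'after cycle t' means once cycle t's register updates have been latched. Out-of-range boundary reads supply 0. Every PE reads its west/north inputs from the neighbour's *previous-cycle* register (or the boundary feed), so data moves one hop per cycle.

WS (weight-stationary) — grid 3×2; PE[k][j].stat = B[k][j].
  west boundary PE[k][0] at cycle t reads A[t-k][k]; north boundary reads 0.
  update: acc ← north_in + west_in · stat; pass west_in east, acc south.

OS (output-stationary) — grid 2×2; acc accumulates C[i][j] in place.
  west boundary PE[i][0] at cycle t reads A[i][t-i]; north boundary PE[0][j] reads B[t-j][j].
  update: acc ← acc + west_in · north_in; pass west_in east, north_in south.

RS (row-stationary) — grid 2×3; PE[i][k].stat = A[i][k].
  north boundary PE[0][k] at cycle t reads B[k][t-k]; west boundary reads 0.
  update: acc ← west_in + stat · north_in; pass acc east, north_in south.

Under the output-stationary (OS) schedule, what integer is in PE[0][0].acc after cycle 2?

PE[0][0].acc = 143

OS (2×2). Following PE[0][0] plus its west/north inputs:
  t=0 PE[0][0]: acc=36 h=6 v=6
  t=1 PE[0][0]: acc=71 h=5 v=7
  t=2 PE[0][0]: acc=143 h=8 v=9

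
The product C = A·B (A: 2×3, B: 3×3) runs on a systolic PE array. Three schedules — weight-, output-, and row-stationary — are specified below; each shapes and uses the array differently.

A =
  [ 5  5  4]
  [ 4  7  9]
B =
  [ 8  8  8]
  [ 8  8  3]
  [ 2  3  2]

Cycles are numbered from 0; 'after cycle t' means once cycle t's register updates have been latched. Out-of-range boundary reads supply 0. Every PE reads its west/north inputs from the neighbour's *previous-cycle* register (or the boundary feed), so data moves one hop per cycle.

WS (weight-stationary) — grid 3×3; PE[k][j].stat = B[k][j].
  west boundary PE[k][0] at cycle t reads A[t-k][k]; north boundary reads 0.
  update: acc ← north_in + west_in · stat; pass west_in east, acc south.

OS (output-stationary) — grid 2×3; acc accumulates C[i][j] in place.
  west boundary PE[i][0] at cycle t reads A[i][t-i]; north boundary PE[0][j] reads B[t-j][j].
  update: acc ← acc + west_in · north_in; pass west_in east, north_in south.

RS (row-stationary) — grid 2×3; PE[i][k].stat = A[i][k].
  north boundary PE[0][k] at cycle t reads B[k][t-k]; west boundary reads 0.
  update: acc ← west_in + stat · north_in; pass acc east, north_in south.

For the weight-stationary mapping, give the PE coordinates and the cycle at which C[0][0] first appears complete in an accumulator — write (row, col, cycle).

Under WS, C[0][0] lands at PE[2][0]:
  0: (2,0).acc=0  regs=<0,0>
  1: (2,0).acc=0  regs=<0,0>
  2: (2,0).acc=88  regs=<4,88>

(row, col, cycle) = (2, 0, 2)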